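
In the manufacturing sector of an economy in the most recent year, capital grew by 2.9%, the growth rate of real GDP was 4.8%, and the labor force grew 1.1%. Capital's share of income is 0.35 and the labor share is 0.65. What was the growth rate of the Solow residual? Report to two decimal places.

Labor's share = 1 − 0.35 = 0.65.
Capital: 0.35 × 2.9 = 1.015 pp.
The labor force: 0.65 × 1.1 = 0.715 pp.
TFP growth = 4.8 − 1.73 = 3.07%.

3.07%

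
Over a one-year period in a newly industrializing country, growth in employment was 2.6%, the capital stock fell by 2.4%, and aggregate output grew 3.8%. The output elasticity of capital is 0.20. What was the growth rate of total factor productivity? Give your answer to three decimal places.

Labor's share = 1 − 0.2 = 0.8.
The capital stock: 0.2 × (-2.4) = -0.48 pp.
Employment: 0.8 × 2.6 = 2.08 pp.
TFP growth = 3.8 − 1.6 = 2.2%.

2.200%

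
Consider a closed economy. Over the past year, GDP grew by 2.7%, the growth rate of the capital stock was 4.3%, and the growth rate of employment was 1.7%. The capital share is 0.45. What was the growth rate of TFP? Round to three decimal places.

Labor's share = 1 − 0.45 = 0.55.
The capital stock: 0.45 × 4.3 = 1.935 pp.
Employment: 0.55 × 1.7 = 0.935 pp.
TFP growth = 2.7 − 2.87 = -0.17%.

-0.170%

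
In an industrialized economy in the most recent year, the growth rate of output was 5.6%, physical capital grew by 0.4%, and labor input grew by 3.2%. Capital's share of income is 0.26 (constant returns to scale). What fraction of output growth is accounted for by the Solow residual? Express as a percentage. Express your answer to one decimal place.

Labor's share = 1 − 0.26 = 0.74.
Physical capital: 0.26 × 0.4 = 0.104 pp.
Labor input: 0.74 × 3.2 = 2.368 pp.
TFP growth = 5.6 − 2.472 = 3.128%.
TFP share of growth = 3.128 / 5.6 × 100 = 55.857%.

55.9%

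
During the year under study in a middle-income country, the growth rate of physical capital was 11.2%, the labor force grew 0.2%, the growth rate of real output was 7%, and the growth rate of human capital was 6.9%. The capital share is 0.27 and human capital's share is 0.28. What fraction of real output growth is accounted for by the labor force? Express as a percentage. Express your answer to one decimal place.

Labor's share = 1 − 0.27 − 0.28 = 0.45.
The labor force contributed 0.45 × 0.2 = 0.09 pp.
Share of growth = 0.09 / 7 × 100 = 1.286%.

1.3%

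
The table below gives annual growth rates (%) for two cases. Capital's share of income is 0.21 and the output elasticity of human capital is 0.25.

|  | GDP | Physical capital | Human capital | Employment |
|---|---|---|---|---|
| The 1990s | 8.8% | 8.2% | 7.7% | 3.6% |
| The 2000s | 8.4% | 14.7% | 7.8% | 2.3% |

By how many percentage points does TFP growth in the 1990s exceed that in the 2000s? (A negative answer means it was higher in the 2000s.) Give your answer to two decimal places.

Labor's share = 1 − 0.21 − 0.25 = 0.54.
The 1990s: TFP = 8.8 − 1.722 − 1.925 − 1.944 = 3.209%.
The 2000s: TFP = 8.4 − 3.087 − 1.95 − 1.242 = 2.121%.
Difference = 3.209 − (2.121) = 1.088 pp.

1.09 percentage points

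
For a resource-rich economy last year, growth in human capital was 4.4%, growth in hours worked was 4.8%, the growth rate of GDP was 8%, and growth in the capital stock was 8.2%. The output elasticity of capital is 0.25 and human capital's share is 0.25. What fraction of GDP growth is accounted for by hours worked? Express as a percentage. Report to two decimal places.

30.00%

Labor's share = 1 − 0.25 − 0.25 = 0.5.
Hours worked contributed 0.5 × 4.8 = 2.4 pp.
Share of growth = 2.4 / 8 × 100 = 30%.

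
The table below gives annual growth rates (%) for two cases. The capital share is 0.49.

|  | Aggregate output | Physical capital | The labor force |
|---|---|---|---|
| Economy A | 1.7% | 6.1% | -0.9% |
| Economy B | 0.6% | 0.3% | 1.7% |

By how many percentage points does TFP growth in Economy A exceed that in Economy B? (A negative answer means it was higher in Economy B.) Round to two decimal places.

Labor's share = 1 − 0.49 = 0.51.
Economy A: TFP = 1.7 − 2.989 + 0.459 = -0.83%.
Economy B: TFP = 0.6 − 0.147 − 0.867 = -0.414%.
Difference = -0.83 − (-0.414) = -0.416 pp.

-0.42 percentage points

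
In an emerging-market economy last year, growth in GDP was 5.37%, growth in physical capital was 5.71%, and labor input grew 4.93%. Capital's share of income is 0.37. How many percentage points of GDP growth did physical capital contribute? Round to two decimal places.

2.11 percentage points

Contribution = share × growth = 0.37 × 5.71 = 2.1127 pp.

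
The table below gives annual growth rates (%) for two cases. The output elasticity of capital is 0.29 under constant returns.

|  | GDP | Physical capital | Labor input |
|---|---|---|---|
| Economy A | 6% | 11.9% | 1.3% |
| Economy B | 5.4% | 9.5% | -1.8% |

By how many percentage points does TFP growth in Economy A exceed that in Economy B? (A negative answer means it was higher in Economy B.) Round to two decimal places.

Labor's share = 1 − 0.29 = 0.71.
Economy A: TFP = 6 − 3.451 − 0.923 = 1.626%.
Economy B: TFP = 5.4 − 2.755 + 1.278 = 3.923%.
Difference = 1.626 − (3.923) = -2.297 pp.

-2.30 percentage points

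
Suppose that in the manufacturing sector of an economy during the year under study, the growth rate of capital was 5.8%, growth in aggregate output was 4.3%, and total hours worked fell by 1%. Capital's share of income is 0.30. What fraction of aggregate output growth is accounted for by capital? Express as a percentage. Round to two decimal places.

Capital contributed 0.3 × 5.8 = 1.74 pp.
Share of growth = 1.74 / 4.3 × 100 = 40.4651%.

40.47%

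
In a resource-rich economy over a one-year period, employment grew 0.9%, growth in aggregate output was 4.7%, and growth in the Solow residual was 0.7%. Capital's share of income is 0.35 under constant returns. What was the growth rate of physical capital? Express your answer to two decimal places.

Labor's share = 1 − 0.35 = 0.65.
gY = gA + 0.65×0.9 + 0.35×g.
0.35×g = 4.7 − 0.7 − 0.585 = 3.415.
g = 3.415 / 0.35 = 9.7571%.

Physical capital grew 9.76%.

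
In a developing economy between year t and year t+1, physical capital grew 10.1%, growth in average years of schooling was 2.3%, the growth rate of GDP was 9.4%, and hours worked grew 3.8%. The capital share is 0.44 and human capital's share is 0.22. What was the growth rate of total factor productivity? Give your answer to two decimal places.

Labor's share = 1 − 0.44 − 0.22 = 0.34.
Physical capital: 0.44 × 10.1 = 4.444 pp.
Average years of schooling: 0.22 × 2.3 = 0.506 pp.
Hours worked: 0.34 × 3.8 = 1.292 pp.
TFP growth = 9.4 − 6.242 = 3.158%.

Total factor productivity growth was 3.16%.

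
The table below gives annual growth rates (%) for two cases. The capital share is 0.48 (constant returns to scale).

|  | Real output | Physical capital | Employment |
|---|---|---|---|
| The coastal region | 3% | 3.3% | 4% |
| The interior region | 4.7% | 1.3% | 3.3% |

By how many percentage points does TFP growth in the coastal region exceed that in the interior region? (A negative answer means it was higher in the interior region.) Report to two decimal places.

Labor's share = 1 − 0.48 = 0.52.
The coastal region: TFP = 3 − 1.584 − 2.08 = -0.664%.
The interior region: TFP = 4.7 − 0.624 − 1.716 = 2.36%.
Difference = -0.664 − (2.36) = -3.024 pp.

-3.02 percentage points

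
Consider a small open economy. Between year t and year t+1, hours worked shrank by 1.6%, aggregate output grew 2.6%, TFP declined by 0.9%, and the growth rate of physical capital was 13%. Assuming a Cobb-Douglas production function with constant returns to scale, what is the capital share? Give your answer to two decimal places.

gY = gA + α·gK + (1−α)·gL, so gY − gA − gL = α(gK − gL).
2.6 + 0.9 + 1.6 = α × (13 − (-1.6)).
5.1 = 14.6 α, so α = 0.3493.

α = 0.35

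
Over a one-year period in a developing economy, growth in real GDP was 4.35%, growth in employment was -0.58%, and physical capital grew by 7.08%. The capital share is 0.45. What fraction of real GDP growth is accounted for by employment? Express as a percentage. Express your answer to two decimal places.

Labor's share = 1 − 0.45 = 0.55.
Employment contributed 0.55 × (-0.58) = -0.319 pp.
Share of growth = -0.319 / 4.35 × 100 = -7.3333%.

Employment accounted for -7.33% of growth.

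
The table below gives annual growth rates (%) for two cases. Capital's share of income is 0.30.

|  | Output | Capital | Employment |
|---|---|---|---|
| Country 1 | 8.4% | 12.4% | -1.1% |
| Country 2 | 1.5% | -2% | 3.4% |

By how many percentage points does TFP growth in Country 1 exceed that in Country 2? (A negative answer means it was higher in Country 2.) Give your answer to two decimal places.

Labor's share = 1 − 0.3 = 0.7.
Country 1: TFP = 8.4 − 3.72 + 0.77 = 5.45%.
Country 2: TFP = 1.5 + 0.6 − 2.38 = -0.28%.
Difference = 5.45 − (-0.28) = 5.73 pp.

5.73 percentage points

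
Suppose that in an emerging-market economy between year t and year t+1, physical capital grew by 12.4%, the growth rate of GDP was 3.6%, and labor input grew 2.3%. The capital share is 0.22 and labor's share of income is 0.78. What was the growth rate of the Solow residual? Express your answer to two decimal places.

Labor's share = 1 − 0.22 = 0.78.
Physical capital: 0.22 × 12.4 = 2.728 pp.
Labor input: 0.78 × 2.3 = 1.794 pp.
TFP growth = 3.6 − 4.522 = -0.922%.

-0.92%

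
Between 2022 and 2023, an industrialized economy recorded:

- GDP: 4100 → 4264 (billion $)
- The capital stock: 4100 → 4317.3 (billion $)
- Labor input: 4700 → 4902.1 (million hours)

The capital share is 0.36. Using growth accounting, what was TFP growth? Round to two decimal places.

GDP growth = (4264 − 4100) / 4100 = 4%.
The capital stock growth = (4317.3 − 4100) / 4100 = 5.3%.
Labor input growth = (4902.1 − 4700) / 4700 = 4.3%.
Labor's share = 1 − 0.36 = 0.64.
The capital stock: 0.36 × 5.3 = 1.908 pp.
Labor input: 0.64 × 4.3 = 2.752 pp.
TFP growth = 4 − 4.66 = -0.66%.

-0.66%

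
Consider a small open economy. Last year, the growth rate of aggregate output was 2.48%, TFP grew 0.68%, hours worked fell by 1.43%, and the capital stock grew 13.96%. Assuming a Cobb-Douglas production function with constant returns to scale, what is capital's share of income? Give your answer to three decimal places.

gY = gA + α·gK + (1−α)·gL, so gY − gA − gL = α(gK − gL).
2.48 − 0.68 + 1.43 = α × (13.96 − (-1.43)).
3.23 = 15.39 α, so α = 0.20988.

Capital's share of income is 0.210.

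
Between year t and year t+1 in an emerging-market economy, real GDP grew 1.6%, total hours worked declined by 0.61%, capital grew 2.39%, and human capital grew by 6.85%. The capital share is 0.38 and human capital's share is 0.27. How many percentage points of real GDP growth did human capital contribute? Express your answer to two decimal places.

1.85 pp

Contribution = share × growth = 0.27 × 6.85 = 1.8495 pp.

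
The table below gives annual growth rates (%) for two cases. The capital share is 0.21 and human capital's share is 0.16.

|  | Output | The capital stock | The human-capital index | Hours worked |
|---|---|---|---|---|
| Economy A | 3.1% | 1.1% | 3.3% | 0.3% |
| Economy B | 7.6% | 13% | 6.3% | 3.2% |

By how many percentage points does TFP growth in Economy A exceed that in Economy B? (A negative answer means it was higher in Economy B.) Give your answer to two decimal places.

0.31 percentage points

Labor's share = 1 − 0.21 − 0.16 = 0.63.
Economy A: TFP = 3.1 − 0.231 − 0.528 − 0.189 = 2.152%.
Economy B: TFP = 7.6 − 2.73 − 1.008 − 2.016 = 1.846%.
Difference = 2.152 − (1.846) = 0.306 pp.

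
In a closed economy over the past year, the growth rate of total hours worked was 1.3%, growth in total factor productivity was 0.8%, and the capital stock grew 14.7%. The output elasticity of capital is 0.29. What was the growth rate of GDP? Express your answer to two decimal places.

5.99%

Labor's share = 1 − 0.29 = 0.71.
The capital stock: 0.29 × 14.7 = 4.263 pp.
Total hours worked: 0.71 × 1.3 = 0.923 pp.
Output growth = 0.8 + 5.186 = 5.986%.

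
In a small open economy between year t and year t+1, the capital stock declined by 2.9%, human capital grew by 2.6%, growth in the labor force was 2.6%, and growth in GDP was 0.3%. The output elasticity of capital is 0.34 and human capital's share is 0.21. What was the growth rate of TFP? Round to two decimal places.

-0.43%

Labor's share = 1 − 0.34 − 0.21 = 0.45.
The capital stock: 0.34 × (-2.9) = -0.986 pp.
Human capital: 0.21 × 2.6 = 0.546 pp.
The labor force: 0.45 × 2.6 = 1.17 pp.
TFP growth = 0.3 − 0.73 = -0.43%.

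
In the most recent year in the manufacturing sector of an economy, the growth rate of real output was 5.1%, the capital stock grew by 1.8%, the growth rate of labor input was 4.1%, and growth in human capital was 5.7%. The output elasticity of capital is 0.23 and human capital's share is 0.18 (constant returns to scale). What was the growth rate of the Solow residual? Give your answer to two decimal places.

1.24%

Labor's share = 1 − 0.23 − 0.18 = 0.59.
The capital stock: 0.23 × 1.8 = 0.414 pp.
Human capital: 0.18 × 5.7 = 1.026 pp.
Labor input: 0.59 × 4.1 = 2.419 pp.
TFP growth = 5.1 − 3.859 = 1.241%.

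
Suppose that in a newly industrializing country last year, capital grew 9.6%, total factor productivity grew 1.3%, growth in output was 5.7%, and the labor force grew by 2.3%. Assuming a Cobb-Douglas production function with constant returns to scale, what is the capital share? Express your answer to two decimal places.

gY = gA + α·gK + (1−α)·gL, so gY − gA − gL = α(gK − gL).
5.7 − 1.3 − 2.3 = α × (9.6 − 2.3).
2.1 = 7.3 α, so α = 0.2877.

The capital share is 0.29.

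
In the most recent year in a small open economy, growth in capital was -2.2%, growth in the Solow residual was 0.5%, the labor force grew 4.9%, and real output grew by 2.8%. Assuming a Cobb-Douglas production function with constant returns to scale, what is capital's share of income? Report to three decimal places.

gY = gA + α·gK + (1−α)·gL, so gY − gA − gL = α(gK − gL).
2.8 − 0.5 − 4.9 = α × (-2.2 − 4.9).
-2.6 = -7.1 α, so α = 0.3662.

α = 0.366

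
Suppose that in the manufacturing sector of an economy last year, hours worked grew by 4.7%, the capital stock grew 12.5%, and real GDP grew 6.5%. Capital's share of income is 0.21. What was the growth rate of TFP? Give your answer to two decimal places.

0.16%

Labor's share = 1 − 0.21 = 0.79.
The capital stock: 0.21 × 12.5 = 2.625 pp.
Hours worked: 0.79 × 4.7 = 3.713 pp.
TFP growth = 6.5 − 6.338 = 0.162%.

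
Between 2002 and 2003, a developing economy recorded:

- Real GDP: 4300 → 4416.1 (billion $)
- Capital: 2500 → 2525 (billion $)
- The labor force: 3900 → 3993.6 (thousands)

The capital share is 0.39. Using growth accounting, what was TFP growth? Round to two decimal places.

0.85%

Real GDP growth = (4416.1 − 4300) / 4300 = 2.7%.
Capital growth = (2525 − 2500) / 2500 = 1%.
The labor force growth = (3993.6 − 3900) / 3900 = 2.4%.
Labor's share = 1 − 0.39 = 0.61.
Capital: 0.39 × 1 = 0.39 pp.
The labor force: 0.61 × 2.4 = 1.464 pp.
TFP growth = 2.7 − 1.854 = 0.846%.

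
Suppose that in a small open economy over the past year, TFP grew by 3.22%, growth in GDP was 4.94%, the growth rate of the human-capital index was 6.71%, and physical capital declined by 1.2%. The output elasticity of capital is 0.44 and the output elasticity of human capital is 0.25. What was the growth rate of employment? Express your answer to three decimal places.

Labor's share = 1 − 0.44 − 0.25 = 0.31.
gY = gA + 0.44×(-1.2) + 0.25×6.71 + 0.31×g.
0.31×g = 4.94 − 3.22 − 1.1495 = 0.5705.
g = 0.5705 / 0.31 = 1.84032%.

1.840%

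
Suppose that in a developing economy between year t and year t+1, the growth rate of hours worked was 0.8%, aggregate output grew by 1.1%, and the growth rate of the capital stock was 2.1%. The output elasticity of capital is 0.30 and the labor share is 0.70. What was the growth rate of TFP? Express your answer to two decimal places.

Labor's share = 1 − 0.3 = 0.7.
The capital stock: 0.3 × 2.1 = 0.63 pp.
Hours worked: 0.7 × 0.8 = 0.56 pp.
TFP growth = 1.1 − 1.19 = -0.09%.

-0.09%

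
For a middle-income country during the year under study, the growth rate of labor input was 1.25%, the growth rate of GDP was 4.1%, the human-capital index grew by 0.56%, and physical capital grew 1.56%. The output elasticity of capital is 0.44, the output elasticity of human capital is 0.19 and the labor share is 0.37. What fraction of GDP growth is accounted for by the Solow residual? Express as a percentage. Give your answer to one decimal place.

69.4%

Labor's share = 1 − 0.44 − 0.19 = 0.37.
Physical capital: 0.44 × 1.56 = 0.6864 pp.
The human-capital index: 0.19 × 0.56 = 0.1064 pp.
Labor input: 0.37 × 1.25 = 0.4625 pp.
TFP growth = 4.1 − 1.2553 = 2.8447%.
TFP share of growth = 2.8447 / 4.1 × 100 = 69.383%.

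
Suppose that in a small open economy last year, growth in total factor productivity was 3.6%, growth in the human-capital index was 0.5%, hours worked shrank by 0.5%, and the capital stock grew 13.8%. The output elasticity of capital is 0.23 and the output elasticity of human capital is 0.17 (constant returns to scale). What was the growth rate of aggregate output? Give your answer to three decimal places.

Labor's share = 1 − 0.23 − 0.17 = 0.6.
The capital stock: 0.23 × 13.8 = 3.174 pp.
The human-capital index: 0.17 × 0.5 = 0.085 pp.
Hours worked: 0.6 × (-0.5) = -0.3 pp.
Output growth = 3.6 + 2.959 = 6.559%.

Aggregate output growth was 6.559%.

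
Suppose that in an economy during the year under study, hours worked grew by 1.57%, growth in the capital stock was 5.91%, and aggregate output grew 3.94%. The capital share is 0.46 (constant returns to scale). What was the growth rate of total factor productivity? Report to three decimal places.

0.374%

Labor's share = 1 − 0.46 = 0.54.
The capital stock: 0.46 × 5.91 = 2.7186 pp.
Hours worked: 0.54 × 1.57 = 0.8478 pp.
TFP growth = 3.94 − 3.5664 = 0.3736%.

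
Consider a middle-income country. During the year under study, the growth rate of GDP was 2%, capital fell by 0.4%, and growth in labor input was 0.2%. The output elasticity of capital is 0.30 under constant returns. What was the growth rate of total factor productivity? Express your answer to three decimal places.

Labor's share = 1 − 0.3 = 0.7.
Capital: 0.3 × (-0.4) = -0.12 pp.
Labor input: 0.7 × 0.2 = 0.14 pp.
TFP growth = 2 − 0.02 = 1.98%.

1.980%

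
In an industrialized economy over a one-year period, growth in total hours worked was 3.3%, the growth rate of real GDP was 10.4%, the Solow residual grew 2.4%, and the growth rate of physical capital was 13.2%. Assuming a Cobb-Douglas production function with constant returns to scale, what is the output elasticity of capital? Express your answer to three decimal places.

gY = gA + α·gK + (1−α)·gL, so gY − gA − gL = α(gK − gL).
10.4 − 2.4 − 3.3 = α × (13.2 − 3.3).
4.7 = 9.9 α, so α = 0.47475.

The output elasticity of capital is 0.475.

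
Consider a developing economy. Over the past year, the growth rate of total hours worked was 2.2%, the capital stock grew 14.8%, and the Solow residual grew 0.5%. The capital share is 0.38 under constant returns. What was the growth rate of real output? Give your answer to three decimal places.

Labor's share = 1 − 0.38 = 0.62.
The capital stock: 0.38 × 14.8 = 5.624 pp.
Total hours worked: 0.62 × 2.2 = 1.364 pp.
Output growth = 0.5 + 6.988 = 7.488%.

Real output grew 7.488%.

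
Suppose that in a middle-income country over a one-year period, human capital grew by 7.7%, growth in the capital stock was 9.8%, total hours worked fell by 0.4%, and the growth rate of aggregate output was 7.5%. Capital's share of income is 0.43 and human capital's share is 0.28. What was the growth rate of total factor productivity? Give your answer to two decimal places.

1.25%

Labor's share = 1 − 0.43 − 0.28 = 0.29.
The capital stock: 0.43 × 9.8 = 4.214 pp.
Human capital: 0.28 × 7.7 = 2.156 pp.
Total hours worked: 0.29 × (-0.4) = -0.116 pp.
TFP growth = 7.5 − 6.254 = 1.246%.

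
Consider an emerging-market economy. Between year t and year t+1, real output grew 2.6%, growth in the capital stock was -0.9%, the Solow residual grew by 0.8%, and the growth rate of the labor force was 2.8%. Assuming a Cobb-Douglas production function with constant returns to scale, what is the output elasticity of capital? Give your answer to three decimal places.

The output elasticity of capital is 0.270.

gY = gA + α·gK + (1−α)·gL, so gY − gA − gL = α(gK − gL).
2.6 − 0.8 − 2.8 = α × (-0.9 − 2.8).
-1 = -3.7 α, so α = 0.27027.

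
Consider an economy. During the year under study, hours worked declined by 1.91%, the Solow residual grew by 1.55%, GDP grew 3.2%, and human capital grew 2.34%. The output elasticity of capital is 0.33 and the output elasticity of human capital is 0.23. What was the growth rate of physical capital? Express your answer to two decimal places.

Labor's share = 1 − 0.33 − 0.23 = 0.44.
gY = gA + 0.23×2.34 + 0.44×(-1.91) + 0.33×g.
0.33×g = 3.2 − 1.55 + 0.3022 = 1.9522.
g = 1.9522 / 0.33 = 5.9158%.

Physical capital grew 5.92%.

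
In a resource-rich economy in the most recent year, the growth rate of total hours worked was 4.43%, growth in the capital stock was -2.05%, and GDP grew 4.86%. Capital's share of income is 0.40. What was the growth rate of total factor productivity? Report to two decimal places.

Labor's share = 1 − 0.4 = 0.6.
The capital stock: 0.4 × (-2.05) = -0.82 pp.
Total hours worked: 0.6 × 4.43 = 2.658 pp.
TFP growth = 4.86 − 1.838 = 3.022%.

3.02%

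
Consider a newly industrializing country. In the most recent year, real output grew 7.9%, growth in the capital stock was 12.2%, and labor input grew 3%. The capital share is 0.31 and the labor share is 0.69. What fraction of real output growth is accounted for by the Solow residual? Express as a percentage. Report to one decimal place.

Labor's share = 1 − 0.31 = 0.69.
The capital stock: 0.31 × 12.2 = 3.782 pp.
Labor input: 0.69 × 3 = 2.07 pp.
TFP growth = 7.9 − 5.852 = 2.048%.
TFP share of growth = 2.048 / 7.9 × 100 = 25.924%.

25.9%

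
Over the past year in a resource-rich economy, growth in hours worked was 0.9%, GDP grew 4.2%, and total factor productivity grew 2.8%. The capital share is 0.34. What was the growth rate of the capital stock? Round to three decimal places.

Labor's share = 1 − 0.34 = 0.66.
gY = gA + 0.66×0.9 + 0.34×g.
0.34×g = 4.2 − 2.8 − 0.594 = 0.806.
g = 0.806 / 0.34 = 2.37059%.

The capital stock growth was 2.371%.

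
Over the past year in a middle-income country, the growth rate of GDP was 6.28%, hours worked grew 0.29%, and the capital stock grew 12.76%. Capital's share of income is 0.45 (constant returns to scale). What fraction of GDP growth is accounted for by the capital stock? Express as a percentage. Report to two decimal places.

The capital stock contributed 0.45 × 12.76 = 5.742 pp.
Share of growth = 5.742 / 6.28 × 100 = 91.4331%.

91.43%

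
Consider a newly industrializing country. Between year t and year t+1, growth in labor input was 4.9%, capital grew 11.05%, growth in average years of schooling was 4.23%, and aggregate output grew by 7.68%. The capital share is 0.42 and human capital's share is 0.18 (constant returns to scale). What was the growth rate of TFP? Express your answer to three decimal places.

Labor's share = 1 − 0.42 − 0.18 = 0.4.
Capital: 0.42 × 11.05 = 4.641 pp.
Average years of schooling: 0.18 × 4.23 = 0.7614 pp.
Labor input: 0.4 × 4.9 = 1.96 pp.
TFP growth = 7.68 − 7.3624 = 0.3176%.

0.318%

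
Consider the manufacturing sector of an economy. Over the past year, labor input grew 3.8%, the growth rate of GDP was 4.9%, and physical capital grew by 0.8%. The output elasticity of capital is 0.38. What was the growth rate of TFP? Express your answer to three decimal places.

Labor's share = 1 − 0.38 = 0.62.
Physical capital: 0.38 × 0.8 = 0.304 pp.
Labor input: 0.62 × 3.8 = 2.356 pp.
TFP growth = 4.9 − 2.66 = 2.24%.

TFP growth was 2.240%.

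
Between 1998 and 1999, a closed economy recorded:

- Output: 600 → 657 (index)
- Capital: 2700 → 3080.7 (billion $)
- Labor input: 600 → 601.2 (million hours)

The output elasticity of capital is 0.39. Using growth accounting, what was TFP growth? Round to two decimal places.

Output growth = (657 − 600) / 600 = 9.5%.
Capital growth = (3080.7 − 2700) / 2700 = 14.1%.
Labor input growth = (601.2 − 600) / 600 = 0.2%.
Labor's share = 1 − 0.39 = 0.61.
Capital: 0.39 × 14.1 = 5.499 pp.
Labor input: 0.61 × 0.2 = 0.122 pp.
TFP growth = 9.5 − 5.621 = 3.879%.

TFP grew 3.88%.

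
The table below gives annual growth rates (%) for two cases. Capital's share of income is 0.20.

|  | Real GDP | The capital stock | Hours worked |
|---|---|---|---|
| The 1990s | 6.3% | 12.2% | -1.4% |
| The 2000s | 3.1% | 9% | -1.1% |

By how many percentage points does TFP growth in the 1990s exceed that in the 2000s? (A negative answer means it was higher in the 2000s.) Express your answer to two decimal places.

2.80 percentage points

Labor's share = 1 − 0.2 = 0.8.
The 1990s: TFP = 6.3 − 2.44 + 1.12 = 4.98%.
The 2000s: TFP = 3.1 − 1.8 + 0.88 = 2.18%.
Difference = 4.98 − (2.18) = 2.8 pp.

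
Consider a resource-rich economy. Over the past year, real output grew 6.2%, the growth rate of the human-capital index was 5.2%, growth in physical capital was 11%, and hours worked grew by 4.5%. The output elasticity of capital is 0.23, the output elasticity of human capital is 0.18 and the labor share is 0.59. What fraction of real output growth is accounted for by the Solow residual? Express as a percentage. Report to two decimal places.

1.27%

Labor's share = 1 − 0.23 − 0.18 = 0.59.
Physical capital: 0.23 × 11 = 2.53 pp.
The human-capital index: 0.18 × 5.2 = 0.936 pp.
Hours worked: 0.59 × 4.5 = 2.655 pp.
TFP growth = 6.2 − 6.121 = 0.079%.
TFP share of growth = 0.079 / 6.2 × 100 = 1.2742%.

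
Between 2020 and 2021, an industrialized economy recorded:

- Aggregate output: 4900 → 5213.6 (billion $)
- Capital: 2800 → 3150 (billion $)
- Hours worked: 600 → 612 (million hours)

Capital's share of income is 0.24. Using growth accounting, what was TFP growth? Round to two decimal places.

Aggregate output growth = (5213.6 − 4900) / 4900 = 6.4%.
Capital growth = (3150 − 2800) / 2800 = 12.5%.
Hours worked growth = (612 − 600) / 600 = 2%.
Labor's share = 1 − 0.24 = 0.76.
Capital: 0.24 × 12.5 = 3 pp.
Hours worked: 0.76 × 2 = 1.52 pp.
TFP growth = 6.4 − 4.52 = 1.88%.

1.88%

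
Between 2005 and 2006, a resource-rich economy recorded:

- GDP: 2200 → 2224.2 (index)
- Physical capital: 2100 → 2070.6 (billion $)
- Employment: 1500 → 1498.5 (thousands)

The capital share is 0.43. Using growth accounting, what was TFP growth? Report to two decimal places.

GDP growth = (2224.2 − 2200) / 2200 = 1.1%.
Physical capital growth = (2070.6 − 2100) / 2100 = -1.4%.
Employment growth = (1498.5 − 1500) / 1500 = -0.1%.
Labor's share = 1 − 0.43 = 0.57.
Physical capital: 0.43 × (-1.4) = -0.602 pp.
Employment: 0.57 × (-0.1) = -0.057 pp.
TFP growth = 1.1 + 0.659 = 1.759%.

1.76%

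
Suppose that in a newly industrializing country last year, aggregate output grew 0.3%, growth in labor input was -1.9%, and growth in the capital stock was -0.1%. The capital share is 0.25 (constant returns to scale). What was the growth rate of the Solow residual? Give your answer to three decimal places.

Labor's share = 1 − 0.25 = 0.75.
The capital stock: 0.25 × (-0.1) = -0.025 pp.
Labor input: 0.75 × (-1.9) = -1.425 pp.
TFP growth = 0.3 + 1.45 = 1.75%.

1.750%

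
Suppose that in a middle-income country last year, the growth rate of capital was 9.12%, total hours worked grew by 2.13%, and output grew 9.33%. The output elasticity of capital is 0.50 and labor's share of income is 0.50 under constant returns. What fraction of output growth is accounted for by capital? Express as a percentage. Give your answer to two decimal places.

Capital contributed 0.5 × 9.12 = 4.56 pp.
Share of growth = 4.56 / 9.33 × 100 = 48.8746%.

Capital accounted for 48.87% of growth.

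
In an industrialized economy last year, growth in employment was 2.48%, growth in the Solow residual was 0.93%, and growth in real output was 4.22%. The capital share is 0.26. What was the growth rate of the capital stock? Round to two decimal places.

Labor's share = 1 − 0.26 = 0.74.
gY = gA + 0.74×2.48 + 0.26×g.
0.26×g = 4.22 − 0.93 − 1.8352 = 1.4548.
g = 1.4548 / 0.26 = 5.5954%.

5.60%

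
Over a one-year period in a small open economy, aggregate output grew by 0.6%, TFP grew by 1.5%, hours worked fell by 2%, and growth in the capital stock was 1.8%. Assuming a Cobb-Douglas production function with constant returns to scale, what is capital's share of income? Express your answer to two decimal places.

gY = gA + α·gK + (1−α)·gL, so gY − gA − gL = α(gK − gL).
0.6 − 1.5 + 2 = α × (1.8 − (-2)).
1.1 = 3.8 α, so α = 0.2895.

0.29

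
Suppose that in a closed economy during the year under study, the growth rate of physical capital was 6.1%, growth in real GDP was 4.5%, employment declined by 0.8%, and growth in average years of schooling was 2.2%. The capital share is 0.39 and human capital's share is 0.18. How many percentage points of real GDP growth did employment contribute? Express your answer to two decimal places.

-0.34

Labor's share = 1 − 0.39 − 0.18 = 0.43.
Contribution = share × growth = 0.43 × (-0.8) = -0.344 pp.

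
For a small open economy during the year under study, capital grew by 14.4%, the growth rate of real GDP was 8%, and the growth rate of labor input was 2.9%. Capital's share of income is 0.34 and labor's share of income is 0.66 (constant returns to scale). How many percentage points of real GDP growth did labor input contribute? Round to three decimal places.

1.914

Labor's share = 1 − 0.34 = 0.66.
Contribution = share × growth = 0.66 × 2.9 = 1.914 pp.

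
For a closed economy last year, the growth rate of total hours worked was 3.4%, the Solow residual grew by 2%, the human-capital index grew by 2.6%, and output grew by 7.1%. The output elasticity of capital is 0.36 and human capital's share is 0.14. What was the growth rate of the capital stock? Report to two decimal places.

Labor's share = 1 − 0.36 − 0.14 = 0.5.
gY = gA + 0.14×2.6 + 0.5×3.4 + 0.36×g.
0.36×g = 7.1 − 2 − 2.064 = 3.036.
g = 3.036 / 0.36 = 8.4333%.

8.43%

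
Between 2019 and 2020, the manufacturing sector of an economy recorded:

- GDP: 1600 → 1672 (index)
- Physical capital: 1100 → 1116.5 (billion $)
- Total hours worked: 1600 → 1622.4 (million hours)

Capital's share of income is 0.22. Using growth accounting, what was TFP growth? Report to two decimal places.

GDP growth = (1672 − 1600) / 1600 = 4.5%.
Physical capital growth = (1116.5 − 1100) / 1100 = 1.5%.
Total hours worked growth = (1622.4 − 1600) / 1600 = 1.4%.
Labor's share = 1 − 0.22 = 0.78.
Physical capital: 0.22 × 1.5 = 0.33 pp.
Total hours worked: 0.78 × 1.4 = 1.092 pp.
TFP growth = 4.5 − 1.422 = 3.078%.

3.08%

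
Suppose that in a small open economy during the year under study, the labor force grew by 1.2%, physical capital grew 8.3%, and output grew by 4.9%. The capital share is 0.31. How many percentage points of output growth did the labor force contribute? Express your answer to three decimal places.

0.828

Labor's share = 1 − 0.31 = 0.69.
Contribution = share × growth = 0.69 × 1.2 = 0.828 pp.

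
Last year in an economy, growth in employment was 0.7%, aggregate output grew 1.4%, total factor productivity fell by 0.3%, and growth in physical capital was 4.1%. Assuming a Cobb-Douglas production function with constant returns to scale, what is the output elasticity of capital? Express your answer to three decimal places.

gY = gA + α·gK + (1−α)·gL, so gY − gA − gL = α(gK − gL).
1.4 + 0.3 − 0.7 = α × (4.1 − 0.7).
1 = 3.4 α, so α = 0.29412.

0.294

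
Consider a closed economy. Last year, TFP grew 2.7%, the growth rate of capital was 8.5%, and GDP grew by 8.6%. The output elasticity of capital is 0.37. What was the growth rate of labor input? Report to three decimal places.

Labor input grew 4.373%.

Labor's share = 1 − 0.37 = 0.63.
gY = gA + 0.37×8.5 + 0.63×g.
0.63×g = 8.6 − 2.7 − 3.145 = 2.755.
g = 2.755 / 0.63 = 4.37302%.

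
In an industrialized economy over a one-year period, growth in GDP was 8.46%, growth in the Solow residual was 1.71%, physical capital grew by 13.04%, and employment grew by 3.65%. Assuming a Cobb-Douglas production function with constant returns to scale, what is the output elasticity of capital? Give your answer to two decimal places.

gY = gA + α·gK + (1−α)·gL, so gY − gA − gL = α(gK − gL).
8.46 − 1.71 − 3.65 = α × (13.04 − 3.65).
3.1 = 9.39 α, so α = 0.3301.

0.33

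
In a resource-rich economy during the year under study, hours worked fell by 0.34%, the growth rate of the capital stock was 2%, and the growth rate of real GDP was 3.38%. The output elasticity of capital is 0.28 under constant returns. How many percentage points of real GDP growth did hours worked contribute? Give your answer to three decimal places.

-0.245 pp

Labor's share = 1 − 0.28 = 0.72.
Contribution = share × growth = 0.72 × (-0.34) = -0.2448 pp.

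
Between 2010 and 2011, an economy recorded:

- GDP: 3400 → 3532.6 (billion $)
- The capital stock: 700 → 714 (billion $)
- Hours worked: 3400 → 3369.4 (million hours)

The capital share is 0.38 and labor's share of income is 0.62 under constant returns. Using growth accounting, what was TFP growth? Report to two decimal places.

TFP growth was 3.70%.

GDP growth = (3532.6 − 3400) / 3400 = 3.9%.
The capital stock growth = (714 − 700) / 700 = 2%.
Hours worked growth = (3369.4 − 3400) / 3400 = -0.9%.
Labor's share = 1 − 0.38 = 0.62.
The capital stock: 0.38 × 2 = 0.76 pp.
Hours worked: 0.62 × (-0.9) = -0.558 pp.
TFP growth = 3.9 − 0.202 = 3.698%.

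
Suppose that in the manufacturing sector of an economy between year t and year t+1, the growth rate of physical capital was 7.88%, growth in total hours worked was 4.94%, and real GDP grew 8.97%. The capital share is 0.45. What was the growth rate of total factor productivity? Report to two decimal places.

Total factor productivity growth was 2.71%.

Labor's share = 1 − 0.45 = 0.55.
Physical capital: 0.45 × 7.88 = 3.546 pp.
Total hours worked: 0.55 × 4.94 = 2.717 pp.
TFP growth = 8.97 − 6.263 = 2.707%.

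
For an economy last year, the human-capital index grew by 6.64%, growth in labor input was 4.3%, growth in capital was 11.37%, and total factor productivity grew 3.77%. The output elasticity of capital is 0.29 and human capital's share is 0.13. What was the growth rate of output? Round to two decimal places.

Labor's share = 1 − 0.29 − 0.13 = 0.58.
Capital: 0.29 × 11.37 = 3.2973 pp.
The human-capital index: 0.13 × 6.64 = 0.8632 pp.
Labor input: 0.58 × 4.3 = 2.494 pp.
Output growth = 3.77 + 6.6545 = 10.4245%.

Output growth was 10.42%.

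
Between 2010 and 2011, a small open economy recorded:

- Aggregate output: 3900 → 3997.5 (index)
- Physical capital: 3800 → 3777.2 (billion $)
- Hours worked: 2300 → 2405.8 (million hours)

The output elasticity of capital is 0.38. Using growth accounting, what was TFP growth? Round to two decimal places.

-0.12%

Aggregate output growth = (3997.5 − 3900) / 3900 = 2.5%.
Physical capital growth = (3777.2 − 3800) / 3800 = -0.6%.
Hours worked growth = (2405.8 − 2300) / 2300 = 4.6%.
Labor's share = 1 − 0.38 = 0.62.
Physical capital: 0.38 × (-0.6) = -0.228 pp.
Hours worked: 0.62 × 4.6 = 2.852 pp.
TFP growth = 2.5 − 2.624 = -0.124%.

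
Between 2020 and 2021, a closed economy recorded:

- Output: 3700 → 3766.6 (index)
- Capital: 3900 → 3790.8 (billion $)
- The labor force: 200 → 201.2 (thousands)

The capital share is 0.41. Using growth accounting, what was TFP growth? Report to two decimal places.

Output growth = (3766.6 − 3700) / 3700 = 1.8%.
Capital growth = (3790.8 − 3900) / 3900 = -2.8%.
The labor force growth = (201.2 − 200) / 200 = 0.6%.
Labor's share = 1 − 0.41 = 0.59.
Capital: 0.41 × (-2.8) = -1.148 pp.
The labor force: 0.59 × 0.6 = 0.354 pp.
TFP growth = 1.8 + 0.794 = 2.594%.

2.59%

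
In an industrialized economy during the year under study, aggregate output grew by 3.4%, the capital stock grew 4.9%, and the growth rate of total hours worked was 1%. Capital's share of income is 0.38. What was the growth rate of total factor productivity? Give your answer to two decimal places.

0.92%

Labor's share = 1 − 0.38 = 0.62.
The capital stock: 0.38 × 4.9 = 1.862 pp.
Total hours worked: 0.62 × 1 = 0.62 pp.
TFP growth = 3.4 − 2.482 = 0.918%.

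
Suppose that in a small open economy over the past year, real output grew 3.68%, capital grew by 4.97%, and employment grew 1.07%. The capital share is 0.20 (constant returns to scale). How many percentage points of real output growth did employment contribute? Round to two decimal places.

0.86

Labor's share = 1 − 0.2 = 0.8.
Contribution = share × growth = 0.8 × 1.07 = 0.856 pp.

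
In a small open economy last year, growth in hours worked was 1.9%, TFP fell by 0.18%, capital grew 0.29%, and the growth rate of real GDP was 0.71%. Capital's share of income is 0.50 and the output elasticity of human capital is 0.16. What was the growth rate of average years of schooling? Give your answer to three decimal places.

0.619%

Labor's share = 1 − 0.5 − 0.16 = 0.34.
gY = gA + 0.5×0.29 + 0.34×1.9 + 0.16×g.
0.16×g = 0.71 + 0.18 − 0.791 = 0.099.
g = 0.099 / 0.16 = 0.61875%.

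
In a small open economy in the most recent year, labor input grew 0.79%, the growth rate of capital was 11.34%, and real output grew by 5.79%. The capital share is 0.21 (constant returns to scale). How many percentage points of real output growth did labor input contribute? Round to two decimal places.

Labor's share = 1 − 0.21 = 0.79.
Contribution = share × growth = 0.79 × 0.79 = 0.6241 pp.

0.62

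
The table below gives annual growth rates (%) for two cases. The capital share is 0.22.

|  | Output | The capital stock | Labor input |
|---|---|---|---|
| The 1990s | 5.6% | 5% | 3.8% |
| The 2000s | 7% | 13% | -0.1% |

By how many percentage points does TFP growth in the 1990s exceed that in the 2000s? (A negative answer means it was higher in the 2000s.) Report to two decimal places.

-2.68 percentage points

Labor's share = 1 − 0.22 = 0.78.
The 1990s: TFP = 5.6 − 1.1 − 2.964 = 1.536%.
The 2000s: TFP = 7 − 2.86 + 0.078 = 4.218%.
Difference = 1.536 − (4.218) = -2.682 pp.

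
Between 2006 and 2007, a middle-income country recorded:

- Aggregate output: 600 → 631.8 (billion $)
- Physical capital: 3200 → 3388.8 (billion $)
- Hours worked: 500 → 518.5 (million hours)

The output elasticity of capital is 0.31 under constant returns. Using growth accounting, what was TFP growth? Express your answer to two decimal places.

TFP growth was 0.92%.

Aggregate output growth = (631.8 − 600) / 600 = 5.3%.
Physical capital growth = (3388.8 − 3200) / 3200 = 5.9%.
Hours worked growth = (518.5 − 500) / 500 = 3.7%.
Labor's share = 1 − 0.31 = 0.69.
Physical capital: 0.31 × 5.9 = 1.829 pp.
Hours worked: 0.69 × 3.7 = 2.553 pp.
TFP growth = 5.3 − 4.382 = 0.918%.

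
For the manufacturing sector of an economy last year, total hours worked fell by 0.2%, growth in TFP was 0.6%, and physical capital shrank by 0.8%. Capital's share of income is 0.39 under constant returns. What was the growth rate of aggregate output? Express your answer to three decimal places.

0.166%

Labor's share = 1 − 0.39 = 0.61.
Physical capital: 0.39 × (-0.8) = -0.312 pp.
Total hours worked: 0.61 × (-0.2) = -0.122 pp.
Output growth = 0.6 + (-0.434) = 0.166%.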